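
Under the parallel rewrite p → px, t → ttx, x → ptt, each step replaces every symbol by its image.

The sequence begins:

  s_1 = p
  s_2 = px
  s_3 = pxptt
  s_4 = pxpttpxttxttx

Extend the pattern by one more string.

Applying the rule to each of the 13 symbols of pxpttpxttxttx gives the pieces px ptt px ttx ttx px ptt ttx ttx ptt ttx ttx ptt, which concatenate to the answer.

pxpttpxttxttxpxpttttxttxpttttxttxptt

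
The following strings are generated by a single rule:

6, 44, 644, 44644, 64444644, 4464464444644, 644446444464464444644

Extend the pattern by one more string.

From term 3 onward, concatenate the second-to-last term with the last: 6·44 = 644, 44·644 = 44644, …
Continuing: 4464464444644 · 644446444464464444644 gives term 8.

4464464444644644446444464464444644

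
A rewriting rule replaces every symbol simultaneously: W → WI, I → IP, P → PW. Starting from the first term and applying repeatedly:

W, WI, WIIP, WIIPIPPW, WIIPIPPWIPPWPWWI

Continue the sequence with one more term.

Applying the rule to each of the 16 symbols of WIIPIPPWIPPWPWWI gives the pieces WI IP IP PW IP PW PW WI IP PW PW WI PW WI WI IP, which concatenate to the answer.

WIIPIPPWIPPWPWWIIPPWPWWIPWWIWIIP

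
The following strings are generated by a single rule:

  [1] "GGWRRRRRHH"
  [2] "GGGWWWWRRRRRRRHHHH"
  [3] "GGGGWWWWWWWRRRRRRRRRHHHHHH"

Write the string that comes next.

GGGGGWWWWWWWWWWRRRRRRRRRRRHHHHHHHH

The n-th term is n+1 G's then 3n-2 W's then 2n+3 R's then 2n H's (n = 1, 2, …).
At n = 4 the blocks have lengths 5, 10, 11, 8.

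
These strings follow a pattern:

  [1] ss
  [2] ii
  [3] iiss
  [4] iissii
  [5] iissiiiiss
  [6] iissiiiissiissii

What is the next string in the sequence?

iissiiiissiissiiiissiiiiss

From term 3 onward, concatenate the last term with the second-to-last: ii·ss = iiss, iiss·ii = iissii, …
The next term joins iissiiiissiissii and iissiiiiss.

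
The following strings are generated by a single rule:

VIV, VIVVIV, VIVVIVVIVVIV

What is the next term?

Each string is two copies of the previous one concatenated.
Doubling VIVVIVVIVVIV:

VIVVIVVIVVIVVIVVIVVIVVIV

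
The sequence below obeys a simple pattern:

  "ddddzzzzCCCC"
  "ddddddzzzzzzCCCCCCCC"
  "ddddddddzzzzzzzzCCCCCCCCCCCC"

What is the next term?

The n-th term is 2n+2 d's then 2n+2 z's then 4n C's (n = 1, 2, …).
For the next term, n = 4, so the run lengths are 10, 10, 16.

ddddddddddzzzzzzzzzzCCCCCCCCCCCCCCCC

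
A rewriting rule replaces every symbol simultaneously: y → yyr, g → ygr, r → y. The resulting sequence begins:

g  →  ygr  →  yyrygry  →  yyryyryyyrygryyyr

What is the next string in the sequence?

Rewriting the 17 symbols of yyryyryyyrygryyyr one by one yields yyr yyr y yyr yyr y yyr yyr yyr y yyr ygr y yyr yyr yyr y; concatenated:

yyryyryyyryyryyyryyryyryyyrygryyyryyryyry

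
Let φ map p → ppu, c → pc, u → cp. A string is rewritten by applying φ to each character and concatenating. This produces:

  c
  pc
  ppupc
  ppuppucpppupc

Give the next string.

Rewriting the 13 symbols of ppuppucpppupc one by one yields ppu ppu cp ppu ppu cp pc ppu ppu ppu cp ppu pc; concatenated:

ppuppucpppuppucppcppuppuppucpppupc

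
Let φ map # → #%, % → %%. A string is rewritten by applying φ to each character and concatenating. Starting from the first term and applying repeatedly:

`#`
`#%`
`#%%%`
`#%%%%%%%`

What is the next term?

Expanding #%%%%%%%: #→#%, %→%%, %→%%, %→%%, %→%%, %→%%, %→%%, %→%%. Concatenated: #% %% %% %% %% %% %% %%.

#%%%%%%%%%%%%%%%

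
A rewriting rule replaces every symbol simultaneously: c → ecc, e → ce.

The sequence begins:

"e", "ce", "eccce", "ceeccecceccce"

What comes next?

Rewriting the 13 symbols of ceeccecceccce one by one yields ecc ce ce ecc ecc ce ecc ecc ce ecc ecc ecc ce; concatenated:

eccceceecceccceecceccceeccecceccce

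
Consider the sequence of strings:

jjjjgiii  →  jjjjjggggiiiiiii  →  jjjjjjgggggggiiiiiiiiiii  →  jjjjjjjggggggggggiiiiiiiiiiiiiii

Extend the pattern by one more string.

jjjjjjjjgggggggggggggiiiiiiiiiiiiiiiiiii

Term n consists of n+3 j's, followed by 3n-2 g's, followed by 4n-1 i's (n = 1, 2, …).
Setting n = 5 gives 8, 13, 19 characters in each block.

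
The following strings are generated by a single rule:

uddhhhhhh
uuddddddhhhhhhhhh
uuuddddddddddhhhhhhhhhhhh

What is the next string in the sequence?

uuuuddddddddddddddhhhhhhhhhhhhhhh

Reading off run lengths: u runs 1, 2, 3; d runs 2, 6, 10; h runs 6, 9, 12 — each is linear in n (n = 1, 2, …).
At n = 4 the blocks have lengths 4, 14, 15.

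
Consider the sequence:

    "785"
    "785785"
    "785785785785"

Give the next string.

Every step duplicates the string.
Doubling 785785785785:

785785785785785785785785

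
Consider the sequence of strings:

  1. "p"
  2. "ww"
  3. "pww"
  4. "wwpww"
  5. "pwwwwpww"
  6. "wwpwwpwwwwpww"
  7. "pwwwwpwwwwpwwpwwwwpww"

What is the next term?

From term 3 onward, concatenate the second-to-last term with the last: p·ww = pww, ww·pww = wwpww, …
Continuing: wwpwwpwwwwpww · pwwwwpwwwwpwwpwwwwpww gives term 8.

wwpwwpwwwwpwwpwwwwpwwwwpwwpwwwwpww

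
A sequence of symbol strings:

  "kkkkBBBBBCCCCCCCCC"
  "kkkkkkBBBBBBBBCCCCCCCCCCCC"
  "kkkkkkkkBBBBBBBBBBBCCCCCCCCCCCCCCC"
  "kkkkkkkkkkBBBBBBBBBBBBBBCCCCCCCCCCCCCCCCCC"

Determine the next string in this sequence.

kkkkkkkkkkkkBBBBBBBBBBBBBBBBBCCCCCCCCCCCCCCCCCCCCC

Reading off run lengths: k runs 4, 6, 8, 10; B runs 5, 8, 11, 14; C runs 9, 12, 15, 18 — each is linear in n, where the shown terms are n = 2, 3, 4, 5.
Setting n = 6 gives 12, 17, 21 characters in each block.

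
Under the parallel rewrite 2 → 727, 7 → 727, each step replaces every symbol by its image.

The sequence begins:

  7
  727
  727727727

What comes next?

Rewriting each symbol of 727727727: 7→727, 2→727, 7→727, 7→727, 2→727, 7→727, 7→727, 2→727, 7→727, which concatenates to 727 727 727 727 727 727 727 727 727.

727727727727727727727727727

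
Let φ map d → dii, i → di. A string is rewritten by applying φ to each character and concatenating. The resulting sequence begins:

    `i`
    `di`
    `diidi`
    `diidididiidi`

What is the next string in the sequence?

diidididiididiididiidididiidi

Apply φ to diidididiidi symbol by symbol: d→dii, i→di, i→di, d→dii, i→di, d→dii, i→di, d→dii, i→di, i→di, d→dii, i→di; joined: dii di di dii di dii di dii di di dii di.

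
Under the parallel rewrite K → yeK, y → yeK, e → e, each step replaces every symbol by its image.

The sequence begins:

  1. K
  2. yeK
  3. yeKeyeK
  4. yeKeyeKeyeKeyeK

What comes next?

yeKeyeKeyeKeyeKeyeKeyeKeyeKeyeK

φ(yeKeyeKeyeKeyeK) expands symbol-by-symbol to yeK e yeK e yeK e yeK e yeK e yeK e yeK e yeK; joining the 15 pieces gives the next term.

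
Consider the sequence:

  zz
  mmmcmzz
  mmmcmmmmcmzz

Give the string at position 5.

Every step adds mmmcm at the front: s(k+1) = mmmcm·s(k).
From mmmcmmmmcmzz, 2 further steps: mmmcmmmmcmzz → mmmcmmmmcmmmmcmzz → (answer).

mmmcmmmmcmmmmcmmmmcmzz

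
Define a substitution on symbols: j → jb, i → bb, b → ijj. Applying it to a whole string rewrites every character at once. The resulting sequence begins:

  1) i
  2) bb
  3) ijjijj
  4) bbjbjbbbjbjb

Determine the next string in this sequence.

Rewriting each symbol of bbjbjbbbjbjb: b→ijj, b→ijj, j→jb, b→ijj, j→jb, b→ijj, b→ijj, b→ijj, j→jb, b→ijj, j→jb, b→ijj, which concatenates to ijj ijj jb ijj jb ijj ijj ijj jb ijj jb ijj.

ijjijjjbijjjbijjijjijjjbijjjbijj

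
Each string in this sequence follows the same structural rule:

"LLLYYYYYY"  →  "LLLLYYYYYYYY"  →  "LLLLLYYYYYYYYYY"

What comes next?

LLLLLLYYYYYYYYYYYY

Each string has the form L^{n} Y^{2n}, where the shown terms are n = 3, 4, 5.
Setting n = 6 gives 6, 12 characters in each block.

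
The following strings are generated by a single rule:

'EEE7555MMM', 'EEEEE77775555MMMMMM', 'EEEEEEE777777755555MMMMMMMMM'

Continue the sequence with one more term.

EEEEEEEEE7777777777555555MMMMMMMMMMMM

Term n consists of 2n+1 E's, followed by 3n-2 7's, followed by n+2 5's, followed by 3n M's (n = 1, 2, …).
At n = 4 the blocks have lengths 9, 10, 6, 12.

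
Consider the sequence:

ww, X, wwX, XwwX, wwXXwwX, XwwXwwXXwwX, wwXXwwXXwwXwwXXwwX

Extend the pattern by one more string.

XwwXwwXXwwXwwXXwwXXwwXwwXXwwX

This is a Fibonacci-style word recurrence s(k) = s(k−2)·s(k−1): e.g. ww·X = wwX.
The next term joins XwwXwwXXwwX and wwXXwwXXwwXwwXXwwX.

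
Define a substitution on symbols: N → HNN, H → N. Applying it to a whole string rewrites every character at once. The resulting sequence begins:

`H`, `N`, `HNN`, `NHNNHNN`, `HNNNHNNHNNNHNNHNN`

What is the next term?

φ(HNNNHNNHNNNHNNHNN) expands symbol-by-symbol to N HNN HNN HNN N HNN HNN N HNN HNN HNN N HNN HNN N HNN HNN; joining the 17 pieces gives the next term.

NHNNHNNHNNNHNNHNNNHNNHNNHNNNHNNHNNNHNNHNN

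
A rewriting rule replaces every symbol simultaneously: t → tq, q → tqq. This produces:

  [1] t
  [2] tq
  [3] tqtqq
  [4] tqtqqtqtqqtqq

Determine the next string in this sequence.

Replace each of the 13 characters of tqtqqtqtqqtqq in place — tq tqq tq tqq tqq tq tqq tq tqq tqq tq tqq tqq — and concatenate.

tqtqqtqtqqtqqtqtqqtqtqqtqqtqtqqtqq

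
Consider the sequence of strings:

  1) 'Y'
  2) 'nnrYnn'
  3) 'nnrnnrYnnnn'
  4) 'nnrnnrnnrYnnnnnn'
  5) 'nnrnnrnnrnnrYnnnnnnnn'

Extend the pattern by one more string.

Every step adds nnr to the front and nn to the end of the previous string.
One more step from nnrnnrnnrnnrYnnnnnnnn gives the answer.

nnrnnrnnrnnrnnrYnnnnnnnnnn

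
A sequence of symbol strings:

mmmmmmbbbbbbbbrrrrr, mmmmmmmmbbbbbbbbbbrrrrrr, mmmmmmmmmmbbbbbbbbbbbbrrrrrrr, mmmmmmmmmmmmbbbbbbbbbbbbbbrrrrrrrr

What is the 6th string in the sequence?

mmmmmmmmmmmmmmmmbbbbbbbbbbbbbbbbbbrrrrrrrrrr

Term n consists of 2n m's, followed by 2n+2 b's, followed by n+2 r's, where the shown terms are n = 3, 4, 5, 6.
Setting n = 8 gives 16, 18, 10 characters in each block.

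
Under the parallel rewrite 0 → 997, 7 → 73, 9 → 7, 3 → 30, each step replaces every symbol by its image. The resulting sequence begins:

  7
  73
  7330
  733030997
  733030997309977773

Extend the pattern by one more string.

Replace each of the 18 characters of 733030997309977773 in place — 73 30 30 997 30 997 7 7 73 30 997 7 7 73 73 73 73 30 — and concatenate.

73303099730997777330997777373737330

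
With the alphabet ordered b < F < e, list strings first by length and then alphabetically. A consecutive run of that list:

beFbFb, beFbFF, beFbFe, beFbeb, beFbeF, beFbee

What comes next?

Treat beFbee as a base-3 numeral over the given alphabet and add one, carrying through any trailing e's.

beFFbb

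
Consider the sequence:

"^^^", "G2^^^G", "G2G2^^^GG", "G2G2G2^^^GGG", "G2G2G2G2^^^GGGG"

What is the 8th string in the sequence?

Every step adds G2 to the front and G to the end of the previous string.
From G2G2G2G2^^^GGGG, 3 further steps: G2G2G2G2^^^GGGG → G2G2G2G2G2^^^GGGGG → G2G2G2G2G2G2^^^GGGGGG → (answer).

G2G2G2G2G2G2G2^^^GGGGGGG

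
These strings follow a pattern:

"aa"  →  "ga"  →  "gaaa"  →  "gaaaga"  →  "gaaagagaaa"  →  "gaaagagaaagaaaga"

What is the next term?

gaaagagaaagaaagagaaagagaaa

This is a Fibonacci-style word recurrence s(k) = s(k−1)·s(k−2): e.g. ga·aa = gaaa.
So term 7 is gaaagagaaagaaaga·gaaagagaaa.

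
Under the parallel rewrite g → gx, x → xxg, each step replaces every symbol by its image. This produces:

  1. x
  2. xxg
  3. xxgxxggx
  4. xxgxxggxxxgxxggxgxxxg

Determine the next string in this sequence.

xxgxxggxxxgxxggxgxxxgxxgxxggxxxgxxggxgxxxggxxxgxxgxxggx

Applying the rule to each of the 21 symbols of xxgxxggxxxgxxggxgxxxg gives the pieces xxg xxg gx xxg xxg gx gx xxg xxg xxg gx xxg xxg gx gx xxg gx xxg xxg xxg gx, which concatenate to the answer.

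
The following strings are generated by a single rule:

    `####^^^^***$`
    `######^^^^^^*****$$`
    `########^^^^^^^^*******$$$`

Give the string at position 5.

############^^^^^^^^^^^^***********$$$$$

Reading off run lengths: # runs 4, 6, 8; ^ runs 4, 6, 8; * runs 3, 5, 7; $ runs 1, 2, 3 — each is linear in n, where the shown terms are n = 2, 3, 4.
Setting n = 6 gives 12, 12, 11, 5 characters in each block.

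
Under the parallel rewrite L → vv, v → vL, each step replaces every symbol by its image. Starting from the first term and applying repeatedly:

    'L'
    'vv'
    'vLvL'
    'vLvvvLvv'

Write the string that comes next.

vLvvvLvLvLvvvLvL

Apply φ to vLvvvLvv symbol by symbol: v→vL, L→vv, v→vL, v→vL, v→vL, L→vv, v→vL, v→vL; joined: vL vv vL vL vL vv vL vL.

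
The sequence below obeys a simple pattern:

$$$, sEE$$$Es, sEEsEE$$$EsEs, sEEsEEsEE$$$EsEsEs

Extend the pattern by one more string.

Every step adds sEE to the front and Es to the end of the previous string.
So the next term is sEE·sEEsEEsEE$$$EsEsEs·Es.

sEEsEEsEEsEE$$$EsEsEsEs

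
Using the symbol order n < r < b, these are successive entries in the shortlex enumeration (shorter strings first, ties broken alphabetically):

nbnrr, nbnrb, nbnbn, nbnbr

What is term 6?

nbrnn

Advancing 2 positions from nbnbr through nbnbr → nbnbb reaches term 6.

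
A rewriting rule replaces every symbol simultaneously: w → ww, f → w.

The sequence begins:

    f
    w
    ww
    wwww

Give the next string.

wwwwwwww

Rewriting each symbol of wwww: w→ww, w→ww, w→ww, w→ww, which concatenates to ww ww ww ww.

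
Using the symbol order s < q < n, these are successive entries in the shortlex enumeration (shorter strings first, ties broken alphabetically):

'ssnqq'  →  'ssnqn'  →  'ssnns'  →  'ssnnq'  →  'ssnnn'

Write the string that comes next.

sqsss

The successor of ssnnn increments the rightmost position that isn't already n and resets every position after it to s.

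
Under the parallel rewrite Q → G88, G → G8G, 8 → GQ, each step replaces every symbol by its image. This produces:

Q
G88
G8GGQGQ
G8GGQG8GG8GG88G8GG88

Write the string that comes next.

Rewriting the 20 symbols of G8GGQG8GG8GG88G8GG88 one by one yields G8G GQ G8G G8G G88 G8G GQ G8G G8G GQ G8G G8G GQ GQ G8G GQ G8G G8G GQ GQ; concatenated:

G8GGQG8GG8GG88G8GGQG8GG8GGQG8GG8GGQGQG8GGQG8GG8GGQGQ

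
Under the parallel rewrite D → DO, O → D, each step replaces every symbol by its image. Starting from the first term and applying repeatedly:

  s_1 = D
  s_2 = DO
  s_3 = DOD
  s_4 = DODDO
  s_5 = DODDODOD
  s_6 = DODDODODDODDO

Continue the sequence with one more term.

DODDODODDODDODODDODOD

Replace each of the 13 characters of DODDODODDODDO in place — DO D DO DO D DO D DO DO D DO DO D — and concatenate.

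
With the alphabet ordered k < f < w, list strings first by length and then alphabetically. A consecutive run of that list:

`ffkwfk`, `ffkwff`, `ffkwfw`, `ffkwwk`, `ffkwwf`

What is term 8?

Stepping forward 3 times from ffkwwf: ffkwwf → ffkwww → fffkkk, then the target.

fffkkf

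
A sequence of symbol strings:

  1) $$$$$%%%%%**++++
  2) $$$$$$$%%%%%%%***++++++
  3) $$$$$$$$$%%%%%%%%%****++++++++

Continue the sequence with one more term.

$$$$$$$$$$$%%%%%%%%%%%*****++++++++++

The n-th term is 2n+1 $'s then 2n+1 %'s then n *'s then 2n +'s, where the shown terms are n = 2, 3, 4.
At n = 5 the blocks have lengths 11, 11, 5, 10.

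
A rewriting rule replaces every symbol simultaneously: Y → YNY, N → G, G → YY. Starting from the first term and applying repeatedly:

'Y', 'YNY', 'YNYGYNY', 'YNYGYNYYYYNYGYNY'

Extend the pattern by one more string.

YNYGYNYYYYNYGYNYYNYYNYYNYGYNYYYYNYGYNY

Replace each of the 16 characters of YNYGYNYYYYNYGYNY in place — YNY G YNY YY YNY G YNY YNY YNY YNY G YNY YY YNY G YNY — and concatenate.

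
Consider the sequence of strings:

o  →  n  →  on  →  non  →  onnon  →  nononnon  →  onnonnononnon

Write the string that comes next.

nononnononnonnononnon

This is a Fibonacci-style word recurrence s(k) = s(k−2)·s(k−1): e.g. o·n = on.
The next term joins nononnon and onnonnononnon.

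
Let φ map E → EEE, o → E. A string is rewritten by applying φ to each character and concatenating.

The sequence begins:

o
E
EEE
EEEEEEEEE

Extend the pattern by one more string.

Rewriting each symbol of EEEEEEEEE: E→EEE, E→EEE, E→EEE, E→EEE, E→EEE, E→EEE, E→EEE, E→EEE, E→EEE, which concatenates to EEE EEE EEE EEE EEE EEE EEE EEE EEE.

EEEEEEEEEEEEEEEEEEEEEEEEEEE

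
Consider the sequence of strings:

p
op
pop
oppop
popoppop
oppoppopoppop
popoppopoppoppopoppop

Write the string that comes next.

This is a Fibonacci-style word recurrence s(k) = s(k−2)·s(k−1): e.g. p·op = pop.
The next term joins oppoppopoppop and popoppopoppoppopoppop.

oppoppopoppoppopoppopoppoppopoppop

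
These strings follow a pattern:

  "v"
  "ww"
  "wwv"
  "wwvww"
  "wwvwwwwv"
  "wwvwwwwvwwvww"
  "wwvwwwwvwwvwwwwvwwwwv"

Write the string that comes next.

wwvwwwwvwwvwwwwvwwwwvwwvwwwwvwwvww

This is a Fibonacci-style word recurrence s(k) = s(k−1)·s(k−2): e.g. ww·v = wwv.
Continuing: wwvwwwwvwwvwwwwvwwwwv · wwvwwwwvwwvww gives term 8.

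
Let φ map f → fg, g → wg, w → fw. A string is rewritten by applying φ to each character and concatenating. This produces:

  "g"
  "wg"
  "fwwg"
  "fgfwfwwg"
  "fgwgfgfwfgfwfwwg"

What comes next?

φ(fgwgfgfwfgfwfwwg) expands symbol-by-symbol to fg wg fw wg fg wg fg fw fg wg fg fw fg fw fw wg; joining the 16 pieces gives the next term.

fgwgfwwgfgwgfgfwfgwgfgfwfgfwfwwg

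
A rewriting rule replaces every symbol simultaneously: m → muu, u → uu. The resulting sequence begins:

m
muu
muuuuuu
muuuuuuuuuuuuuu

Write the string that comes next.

Applying the rule to each of the 15 symbols of muuuuuuuuuuuuuu gives the pieces muu uu uu uu uu uu uu uu uu uu uu uu uu uu uu, which concatenate to the answer.

muuuuuuuuuuuuuuuuuuuuuuuuuuuuuu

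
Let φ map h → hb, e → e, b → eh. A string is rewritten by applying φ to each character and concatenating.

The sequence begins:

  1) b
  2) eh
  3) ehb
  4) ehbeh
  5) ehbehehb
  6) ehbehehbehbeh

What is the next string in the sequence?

ehbehehbehbehehbehehb

Applying the rule to each of the 13 symbols of ehbehehbehbeh gives the pieces e hb eh e hb e hb eh e hb eh e hb, which concatenate to the answer.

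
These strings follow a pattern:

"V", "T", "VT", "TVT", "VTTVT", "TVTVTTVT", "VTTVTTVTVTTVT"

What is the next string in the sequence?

TVTVTTVTVTTVTTVTVTTVT

Each term (from the third on) is the two preceding terms concatenated in order: term 3 = V·T = VT.
So term 8 is TVTVTTVT·VTTVTTVTVTTVT.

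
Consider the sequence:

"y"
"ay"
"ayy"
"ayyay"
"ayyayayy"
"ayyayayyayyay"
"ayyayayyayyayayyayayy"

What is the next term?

This is a Fibonacci-style word recurrence s(k) = s(k−1)·s(k−2): e.g. ay·y = ayy.
Continuing: ayyayayyayyayayyayayy · ayyayayyayyay gives term 8.

ayyayayyayyayayyayayyayyayayyayyay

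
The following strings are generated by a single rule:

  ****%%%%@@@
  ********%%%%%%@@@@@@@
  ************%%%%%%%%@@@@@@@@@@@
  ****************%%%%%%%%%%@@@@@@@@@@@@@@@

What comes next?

Term n consists of 4n *'s, followed by 2n+2 %'s, followed by 4n-1 @'s (n = 1, 2, …).
At n = 5 the blocks have lengths 20, 12, 19.

********************%%%%%%%%%%%%@@@@@@@@@@@@@@@@@@@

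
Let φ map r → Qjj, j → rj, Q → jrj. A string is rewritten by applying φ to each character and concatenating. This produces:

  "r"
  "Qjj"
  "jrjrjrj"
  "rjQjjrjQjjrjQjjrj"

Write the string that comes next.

Replace each of the 17 characters of rjQjjrjQjjrjQjjrj in place — Qjj rj jrj rj rj Qjj rj jrj rj rj Qjj rj jrj rj rj Qjj rj — and concatenate.

QjjrjjrjrjrjQjjrjjrjrjrjQjjrjjrjrjrjQjjrj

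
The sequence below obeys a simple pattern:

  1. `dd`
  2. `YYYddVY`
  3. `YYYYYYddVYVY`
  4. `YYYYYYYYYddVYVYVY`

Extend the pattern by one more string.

Each term wraps the previous one in YYY on the left and VY on the right.
So the next term is YYY·YYYYYYYYYddVYVYVY·VY.

YYYYYYYYYYYYddVYVYVYVY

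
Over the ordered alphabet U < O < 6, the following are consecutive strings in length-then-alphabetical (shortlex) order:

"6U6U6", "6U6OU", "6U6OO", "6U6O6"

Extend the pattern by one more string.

Treat 6U6O6 as a base-3 numeral over the given alphabet and add one, carrying through any trailing 6's.

6U66U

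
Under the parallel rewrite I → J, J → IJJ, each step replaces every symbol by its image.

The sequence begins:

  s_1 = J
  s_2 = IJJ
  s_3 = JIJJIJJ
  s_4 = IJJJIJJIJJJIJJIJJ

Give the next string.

φ(IJJJIJJIJJJIJJIJJ) expands symbol-by-symbol to J IJJ IJJ IJJ J IJJ IJJ J IJJ IJJ IJJ J IJJ IJJ J IJJ IJJ; joining the 17 pieces gives the next term.

JIJJIJJIJJJIJJIJJJIJJIJJIJJJIJJIJJJIJJIJJ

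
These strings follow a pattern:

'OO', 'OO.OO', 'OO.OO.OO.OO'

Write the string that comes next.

s(k+1) = s(k)·.·s(k) — each term doubles the last with '.' between the halves.
So the next term is two copies of OO.OO.OO.OO with '.' between the halves.

OO.OO.OO.OO.OO.OO.OO.OO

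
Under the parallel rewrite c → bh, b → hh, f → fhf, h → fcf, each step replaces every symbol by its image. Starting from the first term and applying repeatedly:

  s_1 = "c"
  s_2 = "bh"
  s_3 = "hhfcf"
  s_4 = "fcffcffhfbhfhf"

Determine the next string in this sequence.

fhfbhfhffhfbhfhffhffcffhfhhfcffhffcffhf

Replace each of the 14 characters of fcffcffhfbhfhf in place — fhf bh fhf fhf bh fhf fhf fcf fhf hh fcf fhf fcf fhf — and concatenate.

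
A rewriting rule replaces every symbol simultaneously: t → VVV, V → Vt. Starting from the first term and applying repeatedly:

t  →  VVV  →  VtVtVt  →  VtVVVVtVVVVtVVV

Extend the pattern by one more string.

Rewriting the 15 symbols of VtVVVVtVVVVtVVV one by one yields Vt VVV Vt Vt Vt Vt VVV Vt Vt Vt Vt VVV Vt Vt Vt; concatenated:

VtVVVVtVtVtVtVVVVtVtVtVtVVVVtVtVt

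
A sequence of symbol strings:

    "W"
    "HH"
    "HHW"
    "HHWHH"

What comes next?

From term 3 onward, concatenate the last term with the second-to-last: HH·W = HHW, HHW·HH = HHWHH, …
The next term joins HHWHH and HHW.

HHWHHHHW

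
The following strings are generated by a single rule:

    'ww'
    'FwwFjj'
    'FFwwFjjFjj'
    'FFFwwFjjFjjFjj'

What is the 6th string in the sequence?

FFFFFwwFjjFjjFjjFjjFjj

s(k+1) = F·s(k)·Fjj, so each term gains F as a prefix and Fjj as a suffix.
From FFFwwFjjFjjFjj, 2 further steps: FFFwwFjjFjjFjj → FFFFwwFjjFjjFjjFjj → (answer).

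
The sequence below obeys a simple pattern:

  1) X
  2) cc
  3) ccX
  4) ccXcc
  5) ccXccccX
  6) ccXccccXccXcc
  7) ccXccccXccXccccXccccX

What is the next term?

From term 3 onward, concatenate the last term with the second-to-last: cc·X = ccX, ccX·cc = ccXcc, …
Continuing: ccXccccXccXccccXccccX · ccXccccXccXcc gives term 8.

ccXccccXccXccccXccccXccXccccXccXcc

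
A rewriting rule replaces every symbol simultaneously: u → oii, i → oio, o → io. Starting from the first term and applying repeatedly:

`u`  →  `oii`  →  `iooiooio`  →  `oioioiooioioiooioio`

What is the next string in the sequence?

Replace each of the 19 characters of oioioiooioioiooioio in place — io oio io oio io oio io io oio io oio io oio io io oio io oio io — and concatenate.

iooioiooioiooioioiooioiooioiooioioiooioiooioio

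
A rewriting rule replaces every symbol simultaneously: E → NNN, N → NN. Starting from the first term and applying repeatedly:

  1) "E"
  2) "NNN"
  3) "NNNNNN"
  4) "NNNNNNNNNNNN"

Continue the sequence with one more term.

Expanding NNNNNNNNNNNN: N→NN, N→NN, N→NN, N→NN, N→NN, N→NN, N→NN, N→NN, N→NN, N→NN, N→NN, N→NN. Concatenated: NN NN NN NN NN NN NN NN NN NN NN NN.

NNNNNNNNNNNNNNNNNNNNNNNN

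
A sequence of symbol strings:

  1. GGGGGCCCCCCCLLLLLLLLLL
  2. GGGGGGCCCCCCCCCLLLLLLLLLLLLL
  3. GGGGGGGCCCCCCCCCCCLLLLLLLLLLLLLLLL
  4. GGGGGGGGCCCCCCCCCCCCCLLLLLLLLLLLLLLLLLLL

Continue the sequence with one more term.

GGGGGGGGGCCCCCCCCCCCCCCCLLLLLLLLLLLLLLLLLLLLLL

Term n consists of n+2 G's, followed by 2n+1 C's, followed by 3n+1 L's, where the shown terms are n = 3, 4, 5, 6.
For the next term, n = 7, so the run lengths are 9, 15, 22.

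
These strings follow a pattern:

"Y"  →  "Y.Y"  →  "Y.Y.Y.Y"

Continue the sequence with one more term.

Y.Y.Y.Y.Y.Y.Y.Y

s(k+1) = s(k)·.·s(k) — each term doubles the last with '.' between the halves.
One more doubling of Y.Y.Y.Y gives the answer.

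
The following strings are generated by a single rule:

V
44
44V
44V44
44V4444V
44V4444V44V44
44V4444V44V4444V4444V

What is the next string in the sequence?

From term 3 onward, concatenate the last term with the second-to-last: 44·V = 44V, 44V·44 = 44V44, …
The next term joins 44V4444V44V4444V4444V and 44V4444V44V44.

44V4444V44V4444V4444V44V4444V44V44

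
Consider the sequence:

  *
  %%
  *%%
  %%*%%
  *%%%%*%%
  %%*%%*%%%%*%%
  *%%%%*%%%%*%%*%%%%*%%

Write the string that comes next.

From term 3 onward, concatenate the second-to-last term with the last: *·%% = *%%, %%·*%% = %%*%%, …
So term 8 is %%*%%*%%%%*%%·*%%%%*%%%%*%%*%%%%*%%.

%%*%%*%%%%*%%*%%%%*%%%%*%%*%%%%*%%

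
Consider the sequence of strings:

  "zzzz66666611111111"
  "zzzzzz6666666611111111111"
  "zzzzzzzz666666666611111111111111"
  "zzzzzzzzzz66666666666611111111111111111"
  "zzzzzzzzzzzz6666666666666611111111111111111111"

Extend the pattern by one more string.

zzzzzzzzzzzzzz666666666666666611111111111111111111111

The n-th term is 2n z's then 2n+2 6's then 3n+2 1's, where the shown terms are n = 2, 3, 4, 5, 6.
At n = 7 the blocks have lengths 14, 16, 23.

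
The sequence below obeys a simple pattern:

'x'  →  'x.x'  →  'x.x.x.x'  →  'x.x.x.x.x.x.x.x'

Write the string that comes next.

Every step duplicates the string with '.' between the halves.
One more doubling of x.x.x.x.x.x.x.x gives the answer.

x.x.x.x.x.x.x.x.x.x.x.x.x.x.x.x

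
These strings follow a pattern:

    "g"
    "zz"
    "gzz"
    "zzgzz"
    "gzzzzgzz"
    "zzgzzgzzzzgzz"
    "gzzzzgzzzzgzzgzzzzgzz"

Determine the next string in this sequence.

zzgzzgzzzzgzzgzzzzgzzzzgzzgzzzzgzz

From term 3 onward, concatenate the second-to-last term with the last: g·zz = gzz, zz·gzz = zzgzz, …
The next term joins zzgzzgzzzzgzz and gzzzzgzzzzgzzgzzzzgzz.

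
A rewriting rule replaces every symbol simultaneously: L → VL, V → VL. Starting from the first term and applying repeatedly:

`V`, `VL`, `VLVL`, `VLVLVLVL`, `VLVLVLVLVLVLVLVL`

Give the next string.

Applying the rule to each of the 16 symbols of VLVLVLVLVLVLVLVL gives the pieces VL VL VL VL VL VL VL VL VL VL VL VL VL VL VL VL, which concatenate to the answer.

VLVLVLVLVLVLVLVLVLVLVLVLVLVLVLVL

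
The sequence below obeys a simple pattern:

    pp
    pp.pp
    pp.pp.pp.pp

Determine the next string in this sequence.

pp.pp.pp.pp.pp.pp.pp.pp

Each string is two copies of the previous one joined by '.'.
So the next term is two copies of pp.pp.pp.pp with '.' between the halves.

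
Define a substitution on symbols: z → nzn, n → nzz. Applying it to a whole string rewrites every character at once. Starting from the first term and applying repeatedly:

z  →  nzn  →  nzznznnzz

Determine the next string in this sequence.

Expanding nzznznnzz: n→nzz, z→nzn, z→nzn, n→nzz, z→nzn, n→nzz, n→nzz, z→nzn, z→nzn. Concatenated: nzz nzn nzn nzz nzn nzz nzz nzn nzn.

nzznznnznnzznznnzznzznznnzn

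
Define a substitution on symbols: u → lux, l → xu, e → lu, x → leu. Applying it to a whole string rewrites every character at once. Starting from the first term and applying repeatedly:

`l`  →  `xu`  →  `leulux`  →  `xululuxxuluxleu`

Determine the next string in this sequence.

leuluxxuluxxuluxleuleuluxxuluxleuxululux

Replace each of the 15 characters of xululuxxuluxleu in place — leu lux xu lux xu lux leu leu lux xu lux leu xu lu lux — and concatenate.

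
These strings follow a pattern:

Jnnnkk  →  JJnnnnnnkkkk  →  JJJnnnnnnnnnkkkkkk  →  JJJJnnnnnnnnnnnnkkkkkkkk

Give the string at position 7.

JJJJJJJnnnnnnnnnnnnnnnnnnnnnkkkkkkkkkkkkkk

The n-th term is n J's then 3n n's then 2n k's (n = 1, 2, …).
At n = 7 the blocks have lengths 7, 21, 14.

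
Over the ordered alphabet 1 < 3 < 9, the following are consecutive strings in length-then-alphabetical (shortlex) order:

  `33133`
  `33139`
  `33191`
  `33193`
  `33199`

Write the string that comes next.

33311

Find the rightmost character of 33199 below 9, bump it to the next letter, and reset everything to its right to 1.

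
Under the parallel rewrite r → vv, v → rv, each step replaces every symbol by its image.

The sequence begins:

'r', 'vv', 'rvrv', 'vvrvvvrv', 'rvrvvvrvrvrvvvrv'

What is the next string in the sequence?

φ(rvrvvvrvrvrvvvrv) expands symbol-by-symbol to vv rv vv rv rv rv vv rv vv rv vv rv rv rv vv rv; joining the 16 pieces gives the next term.

vvrvvvrvrvrvvvrvvvrvvvrvrvrvvvrv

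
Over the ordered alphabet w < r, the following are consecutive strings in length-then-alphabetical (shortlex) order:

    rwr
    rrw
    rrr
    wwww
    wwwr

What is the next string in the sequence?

wwrw

Find the rightmost character of wwwr below r, bump it to the next letter, and reset everything to its right to w.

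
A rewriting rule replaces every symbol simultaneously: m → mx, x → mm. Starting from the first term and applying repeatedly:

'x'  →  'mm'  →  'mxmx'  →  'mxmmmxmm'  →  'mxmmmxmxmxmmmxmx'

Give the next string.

mxmmmxmxmxmmmxmmmxmmmxmxmxmmmxmm

Applying the rule to each of the 16 symbols of mxmmmxmxmxmmmxmx gives the pieces mx mm mx mx mx mm mx mm mx mm mx mx mx mm mx mm, which concatenate to the answer.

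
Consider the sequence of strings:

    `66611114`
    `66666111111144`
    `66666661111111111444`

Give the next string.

The n-th term is 2n+1 6's then 3n+1 1's then n 4's (n = 1, 2, …).
Setting n = 4 gives 9, 13, 4 characters in each block.

66666666611111111111114444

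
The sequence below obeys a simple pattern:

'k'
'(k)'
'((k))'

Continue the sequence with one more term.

s(k+1) = (·s(k)·), so each term gains ( as a prefix and ) as a suffix.
Applying this once more to ((k)):

(((k)))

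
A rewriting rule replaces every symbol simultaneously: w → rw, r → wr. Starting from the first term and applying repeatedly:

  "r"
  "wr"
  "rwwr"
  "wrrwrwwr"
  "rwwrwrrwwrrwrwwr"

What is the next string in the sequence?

Applying the rule to each of the 16 symbols of rwwrwrrwwrrwrwwr gives the pieces wr rw rw wr rw wr wr rw rw wr wr rw wr rw rw wr, which concatenate to the answer.

wrrwrwwrrwwrwrrwrwwrwrrwwrrwrwwr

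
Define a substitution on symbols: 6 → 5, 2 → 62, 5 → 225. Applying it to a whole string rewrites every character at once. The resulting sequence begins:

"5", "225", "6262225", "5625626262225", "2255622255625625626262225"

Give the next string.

Rewriting the 25 symbols of 2255622255625625626262225 one by one yields 62 62 225 225 5 62 62 62 225 225 5 62 225 5 62 225 5 62 5 62 5 62 62 62 225; concatenated:

626222522556262622252255622255622255625625626262225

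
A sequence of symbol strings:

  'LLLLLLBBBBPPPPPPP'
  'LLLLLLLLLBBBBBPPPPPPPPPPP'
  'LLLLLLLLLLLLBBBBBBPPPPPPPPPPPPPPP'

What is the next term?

LLLLLLLLLLLLLLLBBBBBBBPPPPPPPPPPPPPPPPPPP

The n-th term is 3n+3 L's then n+3 B's then 4n+3 P's (n = 1, 2, …).
At n = 4 the blocks have lengths 15, 7, 19.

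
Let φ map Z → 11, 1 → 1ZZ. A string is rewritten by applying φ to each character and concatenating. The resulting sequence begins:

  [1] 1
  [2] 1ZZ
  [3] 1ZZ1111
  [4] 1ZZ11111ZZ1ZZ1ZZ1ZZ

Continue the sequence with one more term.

1ZZ11111ZZ1ZZ1ZZ1ZZ1ZZ11111ZZ11111ZZ11111ZZ1111

Replace each of the 19 characters of 1ZZ11111ZZ1ZZ1ZZ1ZZ in place — 1ZZ 11 11 1ZZ 1ZZ 1ZZ 1ZZ 1ZZ 11 11 1ZZ 11 11 1ZZ 11 11 1ZZ 11 11 — and concatenate.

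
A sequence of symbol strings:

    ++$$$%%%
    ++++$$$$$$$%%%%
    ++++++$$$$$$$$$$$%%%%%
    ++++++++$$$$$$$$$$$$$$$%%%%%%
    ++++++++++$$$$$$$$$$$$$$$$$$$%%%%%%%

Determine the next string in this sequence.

Reading off run lengths: + runs 2, 4, 6, 8, 10; $ runs 3, 7, 11, 15, 19; % runs 3, 4, 5, 6, 7 — each is linear in n (n = 1, 2, …).
At n = 6 the blocks have lengths 12, 23, 8.

++++++++++++$$$$$$$$$$$$$$$$$$$$$$$%%%%%%%%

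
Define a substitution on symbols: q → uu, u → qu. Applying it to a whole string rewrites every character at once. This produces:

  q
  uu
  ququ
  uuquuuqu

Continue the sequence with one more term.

Expanding uuquuuqu: u→qu, u→qu, q→uu, u→qu, u→qu, u→qu, q→uu, u→qu. Concatenated: qu qu uu qu qu qu uu qu.

ququuuquququuuqu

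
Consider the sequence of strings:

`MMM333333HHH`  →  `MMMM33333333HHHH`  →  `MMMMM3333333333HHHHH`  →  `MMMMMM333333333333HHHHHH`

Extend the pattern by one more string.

The n-th term is n M's then 2n 3's then n H's, where the shown terms are n = 3, 4, 5, 6.
At n = 7 the blocks have lengths 7, 14, 7.

MMMMMMM33333333333333HHHHHHH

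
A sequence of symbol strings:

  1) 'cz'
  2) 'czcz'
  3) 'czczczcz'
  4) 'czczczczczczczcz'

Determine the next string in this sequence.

Each string is two copies of the previous one concatenated.
So the next term is two copies of czczczczczczczcz.

czczczczczczczczczczczczczczczcz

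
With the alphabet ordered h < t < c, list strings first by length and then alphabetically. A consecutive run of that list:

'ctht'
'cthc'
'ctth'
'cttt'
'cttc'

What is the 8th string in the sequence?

Stepping forward 3 times from cttc: cttc → ctch → ctct, then the target.

ctcc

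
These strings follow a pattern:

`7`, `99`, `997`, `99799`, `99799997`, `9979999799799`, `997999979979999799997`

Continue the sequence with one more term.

9979999799799997999979979999799799

This is a Fibonacci-style word recurrence s(k) = s(k−1)·s(k−2): e.g. 99·7 = 997.
So term 8 is 997999979979999799997·9979999799799.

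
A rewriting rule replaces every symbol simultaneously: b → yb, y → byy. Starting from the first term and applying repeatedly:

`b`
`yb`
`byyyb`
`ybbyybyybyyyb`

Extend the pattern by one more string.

Replace each of the 13 characters of ybbyybyybyyyb in place — byy yb yb byy byy yb byy byy yb byy byy byy yb — and concatenate.

byyybybbyybyyybbyybyyybbyybyybyyyb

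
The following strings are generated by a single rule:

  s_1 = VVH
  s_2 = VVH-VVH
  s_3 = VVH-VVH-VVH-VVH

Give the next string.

s(k+1) = s(k)·-·s(k) — each term doubles the last with '-' between the halves.
One more doubling of VVH-VVH-VVH-VVH gives the answer.

VVH-VVH-VVH-VVH-VVH-VVH-VVH-VVH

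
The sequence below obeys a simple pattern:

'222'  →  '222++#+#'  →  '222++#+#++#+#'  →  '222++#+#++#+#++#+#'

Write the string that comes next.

222++#+#++#+#++#+#++#+#

The strings grow by a fixed suffix ++#+# each time.
So the next term is 222++#+#++#+#++#+#·++#+#.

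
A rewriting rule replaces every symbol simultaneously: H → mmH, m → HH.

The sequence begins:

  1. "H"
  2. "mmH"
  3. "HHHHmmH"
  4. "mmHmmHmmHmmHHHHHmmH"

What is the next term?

Replace each of the 19 characters of mmHmmHmmHmmHHHHHmmH in place — HH HH mmH HH HH mmH HH HH mmH HH HH mmH mmH mmH mmH mmH HH HH mmH — and concatenate.

HHHHmmHHHHHmmHHHHHmmHHHHHmmHmmHmmHmmHmmHHHHHmmH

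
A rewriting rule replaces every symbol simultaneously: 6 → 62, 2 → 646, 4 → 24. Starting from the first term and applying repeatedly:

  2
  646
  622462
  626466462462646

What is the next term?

Rewriting the 15 symbols of 626466462462646 one by one yields 62 646 62 24 62 62 24 62 646 24 62 646 62 24 62; concatenated:

626466224626224626462462646622462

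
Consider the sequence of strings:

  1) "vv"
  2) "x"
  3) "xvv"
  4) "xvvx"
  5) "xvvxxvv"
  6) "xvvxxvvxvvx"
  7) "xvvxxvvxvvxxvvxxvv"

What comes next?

Each term (from the third on) is the previous term followed by the one before it: term 3 = x·vv = xvv.
Continuing: xvvxxvvxvvxxvvxxvv · xvvxxvvxvvx gives term 8.

xvvxxvvxvvxxvvxxvvxvvxxvvxvvx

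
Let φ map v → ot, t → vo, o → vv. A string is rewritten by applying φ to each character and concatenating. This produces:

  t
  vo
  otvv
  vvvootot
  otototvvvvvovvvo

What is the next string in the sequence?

vvvovvvovvvootototototvvotototvv

φ(otototvvvvvovvvo) expands symbol-by-symbol to vv vo vv vo vv vo ot ot ot ot ot vv ot ot ot vv; joining the 16 pieces gives the next term.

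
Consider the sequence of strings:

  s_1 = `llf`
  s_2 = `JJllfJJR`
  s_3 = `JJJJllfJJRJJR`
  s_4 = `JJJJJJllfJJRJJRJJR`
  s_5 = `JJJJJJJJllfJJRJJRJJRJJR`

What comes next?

JJJJJJJJJJllfJJRJJRJJRJJRJJR

Each term wraps the previous one in JJ on the left and JJR on the right.
So the next term is JJ·JJJJJJJJllfJJRJJRJJRJJR·JJR.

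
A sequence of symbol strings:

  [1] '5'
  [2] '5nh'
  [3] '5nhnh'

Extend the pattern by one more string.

5nhnhnh

Every step adds nh to the end: s(k+1) = s(k)·nh.
One more step from 5nhnh gives the answer.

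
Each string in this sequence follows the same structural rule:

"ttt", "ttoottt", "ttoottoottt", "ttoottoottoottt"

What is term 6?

ttoottoottoottoottoottt

Each term is the previous one with ttoo prepended.
From ttoottoottoottt, 2 further steps: ttoottoottoottt → ttoottoottoottoottt → (answer).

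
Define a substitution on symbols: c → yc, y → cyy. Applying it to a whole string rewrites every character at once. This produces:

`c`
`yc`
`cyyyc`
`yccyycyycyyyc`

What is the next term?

φ(yccyycyycyyyc) expands symbol-by-symbol to cyy yc yc cyy cyy yc cyy cyy yc cyy cyy cyy yc; joining the 13 pieces gives the next term.

cyyycyccyycyyyccyycyyyccyycyycyyyc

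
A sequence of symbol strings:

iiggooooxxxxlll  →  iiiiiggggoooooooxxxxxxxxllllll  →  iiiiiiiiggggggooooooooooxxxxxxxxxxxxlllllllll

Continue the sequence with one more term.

Each string has the form i^{3n-1} g^{2n} o^{3n+1} x^{4n} l^{3n} (n = 1, 2, …).
For the next term, n = 4, so the run lengths are 11, 8, 13, 16, 12.

iiiiiiiiiiiggggggggoooooooooooooxxxxxxxxxxxxxxxxllllllllllll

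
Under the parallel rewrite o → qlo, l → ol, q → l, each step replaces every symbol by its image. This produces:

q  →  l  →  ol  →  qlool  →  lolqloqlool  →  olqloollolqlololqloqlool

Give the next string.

Replace each of the 24 characters of olqloollolqlololqloqlool in place — qlo ol l ol qlo qlo ol ol qlo ol l ol qlo ol qlo ol l ol qlo l ol qlo qlo ol — and concatenate.

qloollolqloqloololqloollolqloolqloollolqlololqloqlool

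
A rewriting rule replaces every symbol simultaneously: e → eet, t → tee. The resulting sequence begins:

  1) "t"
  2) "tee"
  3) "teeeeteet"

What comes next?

teeeeteeteeteetteeeeteettee

Apply φ to teeeeteet symbol by symbol: t→tee, e→eet, e→eet, e→eet, e→eet, t→tee, e→eet, e→eet, t→tee; joined: tee eet eet eet eet tee eet eet tee.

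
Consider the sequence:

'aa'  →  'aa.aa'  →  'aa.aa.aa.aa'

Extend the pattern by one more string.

s(k+1) = s(k)·.·s(k) — each term doubles the last with '.' between the halves.
Doubling aa.aa.aa.aa with '.' between the halves:

aa.aa.aa.aa.aa.aa.aa.aa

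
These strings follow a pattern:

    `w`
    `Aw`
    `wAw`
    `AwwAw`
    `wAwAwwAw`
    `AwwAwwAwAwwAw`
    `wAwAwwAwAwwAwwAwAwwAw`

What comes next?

This is a Fibonacci-style word recurrence s(k) = s(k−2)·s(k−1): e.g. w·Aw = wAw.
Continuing: AwwAwwAwAwwAw · wAwAwwAwAwwAwwAwAwwAw gives term 8.

AwwAwwAwAwwAwwAwAwwAwAwwAwwAwAwwAw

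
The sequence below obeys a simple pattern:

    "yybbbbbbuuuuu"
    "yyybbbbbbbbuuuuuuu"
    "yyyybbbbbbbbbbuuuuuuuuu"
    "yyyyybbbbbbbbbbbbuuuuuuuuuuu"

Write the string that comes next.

yyyyyybbbbbbbbbbbbbbuuuuuuuuuuuuu

Reading off run lengths: y runs 2, 3, 4, 5; b runs 6, 8, 10, 12; u runs 5, 7, 9, 11 — each is linear in n, where the shown terms are n = 2, 3, 4, 5.
At n = 6 the blocks have lengths 6, 14, 13.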